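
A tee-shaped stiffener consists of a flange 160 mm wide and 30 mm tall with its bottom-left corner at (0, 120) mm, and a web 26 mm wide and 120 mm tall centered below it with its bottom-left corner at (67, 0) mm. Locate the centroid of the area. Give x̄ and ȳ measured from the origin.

x̄ = 80.00 mm, ȳ = 105.45 mm

web: A = 26 × 120 = 3120.00, centroid at (80.00, 60.00).
flange: A = 160 × 30 = 4800.00, centroid at (80.00, 135.00).
ΣA = 7920.00 mm², ΣAx̄ = 633600.00 mm³, ΣAȳ = 835200.00 mm³.
x̄ = 633600.00/7920.00 = 80.00 mm; ȳ = 835200.00/7920.00 = 105.45 mm.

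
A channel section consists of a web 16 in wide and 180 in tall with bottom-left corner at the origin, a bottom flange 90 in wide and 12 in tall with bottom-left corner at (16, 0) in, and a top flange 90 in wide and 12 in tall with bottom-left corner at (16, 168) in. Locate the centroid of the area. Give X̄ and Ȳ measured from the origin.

X̄ = 30.71 in, Ȳ = 90.00 in

Part | A | x̄ᵢ | ȳᵢ | A·x̄ᵢ | A·ȳᵢ
web | 2880.00 | 8.00 | 90.00 | 23040.00 | 259200.00
bottom flange | 1080.00 | 61.00 | 6.00 | 65880.00 | 6480.00
top flange | 1080.00 | 61.00 | 174.00 | 65880.00 | 187920.00
Σ | 5040.00 |  |  | 154800.00 | 453600.00
X̄ = 154800.00 / 5040.00 = 30.71 in
Ȳ = 453600.00 / 5040.00 = 90.00 in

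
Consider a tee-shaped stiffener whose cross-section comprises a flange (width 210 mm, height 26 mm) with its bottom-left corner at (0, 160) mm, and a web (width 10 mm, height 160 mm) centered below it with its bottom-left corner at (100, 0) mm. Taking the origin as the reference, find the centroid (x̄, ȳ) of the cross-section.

x̄ = 105.00 mm, ȳ = 151.92 mm

web: A = 10 × 160 = 1600.00, centroid at (105.00, 80.00).
flange: A = 210 × 26 = 5460.00, centroid at (105.00, 173.00).
ΣA = 7060.00 mm²
ΣAx̄ = (1600.00)(105.00) + (5460.00)(105.00) = 741300.00 mm³
ΣAȳ = (1600.00)(80.00) + (5460.00)(173.00) = 1072580.00 mm³
x̄ = 741300.00 / 7060.00 = 105.00 mm
ȳ = 1072580.00 / 7060.00 = 151.92 mm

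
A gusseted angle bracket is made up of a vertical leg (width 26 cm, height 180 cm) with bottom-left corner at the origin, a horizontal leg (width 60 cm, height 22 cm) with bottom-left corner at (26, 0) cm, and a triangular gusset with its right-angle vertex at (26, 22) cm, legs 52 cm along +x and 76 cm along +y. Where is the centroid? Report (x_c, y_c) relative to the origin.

x_c = 27.63 cm, y_c = 66.36 cm

vertical leg: A = 26 × 180 = 4680.00, centroid at (13.00, 90.00).
horizontal leg: A = 60 × 22 = 1320.00, centroid at (56.00, 11.00).
gusset: A = ½·52·76 = 1976.00, centroid at (43.33, 47.33).
ΣA = 7976.00 cm²
ΣAx_c = (4680.00)(13.00) + (1320.00)(56.00) + (1976.00)(43.33) = 220386.67 cm³
ΣAy_c = (4680.00)(90.00) + (1320.00)(11.00) + (1976.00)(47.33) = 529250.67 cm³
x_c = 220386.67 / 7976.00 = 27.63 cm
y_c = 529250.67 / 7976.00 = 66.36 cm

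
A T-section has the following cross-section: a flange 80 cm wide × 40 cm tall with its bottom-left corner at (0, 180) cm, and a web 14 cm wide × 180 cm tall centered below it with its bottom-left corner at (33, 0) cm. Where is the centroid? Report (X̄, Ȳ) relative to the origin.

web: A = 14 × 180 = 2520.00, centroid at (40.00, 90.00).
flange: A = 80 × 40 = 3200.00, centroid at (40.00, 200.00).
ΣA = 5720.00 cm²
ΣAX̄ = (2520.00)(40.00) + (3200.00)(40.00) = 228800.00 cm³
ΣAȲ = (2520.00)(90.00) + (3200.00)(200.00) = 866800.00 cm³
X̄ = 228800.00 / 5720.00 = 40.00 cm
Ȳ = 866800.00 / 5720.00 = 151.54 cm

X̄ = 40.00 cm, Ȳ = 151.54 cm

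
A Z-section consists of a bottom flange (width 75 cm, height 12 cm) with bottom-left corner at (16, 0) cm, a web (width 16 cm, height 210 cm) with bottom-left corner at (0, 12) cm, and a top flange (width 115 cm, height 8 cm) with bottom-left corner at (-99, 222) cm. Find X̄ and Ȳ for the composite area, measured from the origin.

X̄ = 7.11 cm, Ȳ = 117.07 cm

bottom flange: A = 75 × 12 = 900.00, centroid at (53.50, 6.00).
web: A = 16 × 210 = 3360.00, centroid at (8.00, 117.00).
top flange: A = 115 × 8 = 920.00, centroid at (-41.50, 226.00).
ΣA = 5180.00 cm², ΣAX̄ = 36850.00 cm³, ΣAȲ = 606440.00 cm³.
X̄ = 36850.00/5180.00 = 7.11 cm; Ȳ = 606440.00/5180.00 = 117.07 cm.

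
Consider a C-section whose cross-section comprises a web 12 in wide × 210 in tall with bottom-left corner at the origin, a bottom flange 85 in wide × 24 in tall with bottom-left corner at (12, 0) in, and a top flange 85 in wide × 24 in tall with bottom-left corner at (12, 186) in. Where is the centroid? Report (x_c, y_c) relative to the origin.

web: A = 12 × 210 = 2520.00, centroid at (6.00, 105.00).
bottom flange: A = 85 × 24 = 2040.00, centroid at (54.50, 12.00).
top flange: A = 85 × 24 = 2040.00, centroid at (54.50, 198.00).
ΣA = 6600.00 in²
ΣAx_c = (2520.00)(6.00) + (2040.00)(54.50) + (2040.00)(54.50) = 237480.00 in³
ΣAy_c = (2520.00)(105.00) + (2040.00)(12.00) + (2040.00)(198.00) = 693000.00 in³
x_c = 237480.00 / 6600.00 = 35.98 in
y_c = 693000.00 / 6600.00 = 105.00 in

x_c = 35.98 in, y_c = 105.00 in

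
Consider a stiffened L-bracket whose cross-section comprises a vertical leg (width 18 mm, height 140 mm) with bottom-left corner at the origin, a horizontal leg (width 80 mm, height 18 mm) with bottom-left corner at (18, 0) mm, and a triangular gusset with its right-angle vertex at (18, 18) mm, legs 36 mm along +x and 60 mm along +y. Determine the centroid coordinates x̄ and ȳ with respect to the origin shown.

x̄ = 27.50 mm, ȳ = 45.71 mm

vertical leg: A = 18 × 140 = 2520.00, centroid at (9.00, 70.00).
horizontal leg: A = 80 × 18 = 1440.00, centroid at (58.00, 9.00).
gusset: A = ½·36·60 = 1080.00, centroid at (30.00, 38.00).
ΣA = 5040.00 mm², ΣAx̄ = 138600.00 mm³, ΣAȳ = 230400.00 mm³.
x̄ = 138600.00/5040.00 = 27.50 mm; ȳ = 230400.00/5040.00 = 45.71 mm.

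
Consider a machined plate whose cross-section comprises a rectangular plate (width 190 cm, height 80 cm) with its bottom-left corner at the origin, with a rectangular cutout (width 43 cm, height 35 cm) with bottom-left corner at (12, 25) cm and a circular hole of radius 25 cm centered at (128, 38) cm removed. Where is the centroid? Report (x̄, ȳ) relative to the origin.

plate: A = 190 × 80 = 15200.00, centroid at (95.00, 40.00).
hole 1: A = −(43 × 35) = -1505.00, centroid at (33.50, 42.50).
hole 2: A = −π·25² = -1963.50, centroid at (128.00, 38.00).
ΣA = 11731.50 cm²
ΣAx̄ = (15200.00)(95.00) + (-1505.00)(33.50) + (-1963.50)(128.00) = 1142255.09 cm³
ΣAȳ = (15200.00)(40.00) + (-1505.00)(42.50) + (-1963.50)(38.00) = 469424.67 cm³
x̄ = 1142255.09 / 11731.50 = 97.37 cm
ȳ = 469424.67 / 11731.50 = 40.01 cm

x̄ = 97.37 cm, ȳ = 40.01 cm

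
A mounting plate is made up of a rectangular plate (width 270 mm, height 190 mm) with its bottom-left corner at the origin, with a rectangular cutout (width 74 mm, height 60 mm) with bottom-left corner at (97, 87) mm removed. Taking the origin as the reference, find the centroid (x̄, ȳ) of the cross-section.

plate: A = 270 × 190 = 51300.00, centroid at (135.00, 95.00).
hole: A = −(74 × 60) = -4440.00, centroid at (134.00, 117.00).
ΣA = 46860.00 mm², ΣAx̄ = 6330540.00 mm³, ΣAȳ = 4354020.00 mm³.
x̄ = 6330540.00/46860.00 = 135.09 mm; ȳ = 4354020.00/46860.00 = 92.92 mm.

x̄ = 135.09 mm, ȳ = 92.92 mm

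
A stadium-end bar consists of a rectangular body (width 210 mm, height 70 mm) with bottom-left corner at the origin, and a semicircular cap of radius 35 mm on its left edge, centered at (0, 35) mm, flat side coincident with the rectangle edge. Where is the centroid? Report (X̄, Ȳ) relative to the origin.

X̄ = 91.13 mm, Ȳ = 35.00 mm

Part | A | x̄ᵢ | ȳᵢ | A·x̄ᵢ | A·ȳᵢ
rectangular body | 14700.00 | 105.00 | 35.00 | 1543500.00 | 514500.00
semicircular end | 1924.23 | -14.85 | 35.00 | -28583.33 | 67347.89
Σ | 16624.23 |  |  | 1514916.67 | 581847.89
X̄ = 1514916.67 / 16624.23 = 91.13 mm
Ȳ = 581847.89 / 16624.23 = 35.00 mm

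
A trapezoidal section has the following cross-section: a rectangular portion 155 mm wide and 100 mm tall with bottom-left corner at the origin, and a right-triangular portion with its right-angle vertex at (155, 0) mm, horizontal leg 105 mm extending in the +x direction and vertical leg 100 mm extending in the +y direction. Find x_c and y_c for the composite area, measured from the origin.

rectangular portion: A = 155 × 100 = 15500.00, centroid at (77.50, 50.00).
triangular portion: A = ½·105·100 = 5250.00, centroid at (190.00, 33.33).
ΣA = 20750.00 mm²
ΣAx_c = (15500.00)(77.50) + (5250.00)(190.00) = 2198750.00 mm³
ΣAy_c = (15500.00)(50.00) + (5250.00)(33.33) = 950000.00 mm³
x_c = 2198750.00 / 20750.00 = 105.96 mm
y_c = 950000.00 / 20750.00 = 45.78 mm

x_c = 105.96 mm, y_c = 45.78 mm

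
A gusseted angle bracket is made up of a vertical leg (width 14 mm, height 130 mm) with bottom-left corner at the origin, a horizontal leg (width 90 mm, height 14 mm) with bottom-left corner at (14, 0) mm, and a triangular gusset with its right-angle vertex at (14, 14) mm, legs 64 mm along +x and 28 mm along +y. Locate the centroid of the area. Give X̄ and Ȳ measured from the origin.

vertical leg: A = 14 × 130 = 1820.00, centroid at (7.00, 65.00).
horizontal leg: A = 90 × 14 = 1260.00, centroid at (59.00, 7.00).
gusset: A = ½·64·28 = 896.00, centroid at (35.33, 23.33).
ΣA = 3976.00 mm², ΣAX̄ = 118738.67 mm³, ΣAȲ = 148026.67 mm³.
X̄ = 118738.67/3976.00 = 29.86 mm; Ȳ = 148026.67/3976.00 = 37.23 mm.

X̄ = 29.86 mm, Ȳ = 37.23 mm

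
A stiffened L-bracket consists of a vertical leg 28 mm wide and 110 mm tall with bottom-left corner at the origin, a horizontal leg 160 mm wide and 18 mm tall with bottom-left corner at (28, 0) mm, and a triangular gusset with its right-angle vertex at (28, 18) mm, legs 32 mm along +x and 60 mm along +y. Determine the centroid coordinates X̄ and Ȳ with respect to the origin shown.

X̄ = 56.54 mm, Ȳ = 33.50 mm

Part | A | x̄ᵢ | ȳᵢ | A·x̄ᵢ | A·ȳᵢ
vertical leg | 3080.00 | 14.00 | 55.00 | 43120.00 | 169400.00
horizontal leg | 2880.00 | 108.00 | 9.00 | 311040.00 | 25920.00
gusset | 960.00 | 38.67 | 38.00 | 37120.00 | 36480.00
Σ | 6920.00 |  |  | 391280.00 | 231800.00
X̄ = 391280.00 / 6920.00 = 56.54 mm
Ȳ = 231800.00 / 6920.00 = 33.50 mm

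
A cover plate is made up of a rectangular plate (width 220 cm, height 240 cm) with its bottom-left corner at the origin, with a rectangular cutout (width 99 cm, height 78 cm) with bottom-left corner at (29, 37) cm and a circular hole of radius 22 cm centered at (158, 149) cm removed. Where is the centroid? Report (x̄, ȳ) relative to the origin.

x̄ = 113.91 cm, ȳ = 126.79 cm

plate: A = 220 × 240 = 52800.00, centroid at (110.00, 120.00).
hole 1: A = −(99 × 78) = -7722.00, centroid at (78.50, 76.00).
hole 2: A = −π·22² = -1520.53, centroid at (158.00, 149.00).
ΣA = 43557.47 cm²
ΣAx̄ = (52800.00)(110.00) + (-7722.00)(78.50) + (-1520.53)(158.00) = 4961579.13 cm³
ΣAȳ = (52800.00)(120.00) + (-7722.00)(76.00) + (-1520.53)(149.00) = 5522568.90 cm³
x̄ = 4961579.13 / 43557.47 = 113.91 cm
ȳ = 5522568.90 / 43557.47 = 126.79 cm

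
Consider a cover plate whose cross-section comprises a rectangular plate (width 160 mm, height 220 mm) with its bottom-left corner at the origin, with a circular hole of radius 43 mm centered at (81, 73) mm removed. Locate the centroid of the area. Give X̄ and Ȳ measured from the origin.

X̄ = 79.80 mm, Ȳ = 117.31 mm

Part | A | x̄ᵢ | ȳᵢ | A·x̄ᵢ | A·ȳᵢ
plate | 35200.00 | 80.00 | 110.00 | 2816000.00 | 3872000.00
hole | -5808.80 | 81.00 | 73.00 | -470513.19 | -424042.75
Σ | 29391.20 |  |  | 2345486.81 | 3447957.25
X̄ = 2345486.81 / 29391.20 = 79.80 mm
Ȳ = 3447957.25 / 29391.20 = 117.31 mm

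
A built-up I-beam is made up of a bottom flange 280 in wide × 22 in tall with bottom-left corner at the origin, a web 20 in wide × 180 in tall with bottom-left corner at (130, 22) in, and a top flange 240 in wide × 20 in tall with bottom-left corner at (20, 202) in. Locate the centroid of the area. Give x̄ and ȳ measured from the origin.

x̄ = 140.00 in, ȳ = 102.24 in

bottom flange: A = 280 × 22 = 6160.00, centroid at (140.00, 11.00).
web: A = 20 × 180 = 3600.00, centroid at (140.00, 112.00).
top flange: A = 240 × 20 = 4800.00, centroid at (140.00, 212.00).
ΣA = 14560.00 in²
ΣAx̄ = (6160.00)(140.00) + (3600.00)(140.00) + (4800.00)(140.00) = 2038400.00 in³
ΣAȳ = (6160.00)(11.00) + (3600.00)(112.00) + (4800.00)(212.00) = 1488560.00 in³
x̄ = 2038400.00 / 14560.00 = 140.00 in
ȳ = 1488560.00 / 14560.00 = 102.24 in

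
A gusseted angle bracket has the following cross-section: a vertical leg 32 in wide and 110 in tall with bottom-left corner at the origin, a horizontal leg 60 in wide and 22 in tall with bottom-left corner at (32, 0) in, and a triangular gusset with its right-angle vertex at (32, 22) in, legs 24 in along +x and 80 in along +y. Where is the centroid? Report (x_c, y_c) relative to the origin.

vertical leg: A = 32 × 110 = 3520.00, centroid at (16.00, 55.00).
horizontal leg: A = 60 × 22 = 1320.00, centroid at (62.00, 11.00).
gusset: A = ½·24·80 = 960.00, centroid at (40.00, 48.67).
ΣA = 5800.00 in², ΣAx_c = 176560.00 in³, ΣAy_c = 254840.00 in³.
x_c = 176560.00/5800.00 = 30.44 in; y_c = 254840.00/5800.00 = 43.94 in.

x_c = 30.44 in, y_c = 43.94 in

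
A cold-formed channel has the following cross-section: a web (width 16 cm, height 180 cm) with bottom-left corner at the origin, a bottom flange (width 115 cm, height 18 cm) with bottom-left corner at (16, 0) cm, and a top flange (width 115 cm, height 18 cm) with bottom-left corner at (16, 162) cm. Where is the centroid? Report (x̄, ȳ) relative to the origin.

web: A = 16 × 180 = 2880.00, centroid at (8.00, 90.00).
bottom flange: A = 115 × 18 = 2070.00, centroid at (73.50, 9.00).
top flange: A = 115 × 18 = 2070.00, centroid at (73.50, 171.00).
ΣA = 7020.00 cm², ΣAx̄ = 327330.00 cm³, ΣAȳ = 631800.00 cm³.
x̄ = 327330.00/7020.00 = 46.63 cm; ȳ = 631800.00/7020.00 = 90.00 cm.

x̄ = 46.63 cm, ȳ = 90.00 cm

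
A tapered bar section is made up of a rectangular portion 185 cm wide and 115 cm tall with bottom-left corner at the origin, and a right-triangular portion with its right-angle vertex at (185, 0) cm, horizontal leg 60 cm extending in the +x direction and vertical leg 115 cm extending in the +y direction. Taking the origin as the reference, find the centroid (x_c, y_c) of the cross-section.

x_c = 108.20 cm, y_c = 54.83 cm

rectangular portion: A = 185 × 115 = 21275.00, centroid at (92.50, 57.50).
triangular portion: A = ½·60·115 = 3450.00, centroid at (205.00, 38.33).
ΣA = 24725.00 cm², ΣAx_c = 2675187.50 cm³, ΣAy_c = 1355562.50 cm³.
x_c = 2675187.50/24725.00 = 108.20 cm; y_c = 1355562.50/24725.00 = 54.83 cm.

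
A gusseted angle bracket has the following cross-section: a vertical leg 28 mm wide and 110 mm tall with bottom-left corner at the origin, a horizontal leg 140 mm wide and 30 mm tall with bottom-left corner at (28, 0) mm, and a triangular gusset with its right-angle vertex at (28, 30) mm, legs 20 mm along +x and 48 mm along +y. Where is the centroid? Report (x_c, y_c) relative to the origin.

x_c = 60.74 mm, y_c = 32.79 mm

vertical leg: A = 28 × 110 = 3080.00, centroid at (14.00, 55.00).
horizontal leg: A = 140 × 30 = 4200.00, centroid at (98.00, 15.00).
gusset: A = ½·20·48 = 480.00, centroid at (34.67, 46.00).
ΣA = 7760.00 mm²
ΣAx_c = (3080.00)(14.00) + (4200.00)(98.00) + (480.00)(34.67) = 471360.00 mm³
ΣAy_c = (3080.00)(55.00) + (4200.00)(15.00) + (480.00)(46.00) = 254480.00 mm³
x_c = 471360.00 / 7760.00 = 60.74 mm
y_c = 254480.00 / 7760.00 = 32.79 mm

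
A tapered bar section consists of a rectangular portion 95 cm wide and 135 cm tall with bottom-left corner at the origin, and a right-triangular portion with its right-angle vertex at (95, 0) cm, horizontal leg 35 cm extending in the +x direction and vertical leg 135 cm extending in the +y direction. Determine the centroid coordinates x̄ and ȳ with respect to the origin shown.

Part | A | x̄ᵢ | ȳᵢ | A·x̄ᵢ | A·ȳᵢ
rectangular portion | 12825.00 | 47.50 | 67.50 | 609187.50 | 865687.50
triangular portion | 2362.50 | 106.67 | 45.00 | 252000.00 | 106312.50
Σ | 15187.50 |  |  | 861187.50 | 972000.00
x̄ = 861187.50 / 15187.50 = 56.70 cm
ȳ = 972000.00 / 15187.50 = 64.00 cm

x̄ = 56.70 cm, ȳ = 64.00 cm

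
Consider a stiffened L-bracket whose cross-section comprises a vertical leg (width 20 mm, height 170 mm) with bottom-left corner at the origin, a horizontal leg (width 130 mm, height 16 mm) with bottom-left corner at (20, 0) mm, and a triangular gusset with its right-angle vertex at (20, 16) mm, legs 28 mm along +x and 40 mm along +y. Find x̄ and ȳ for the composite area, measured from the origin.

vertical leg: A = 20 × 170 = 3400.00, centroid at (10.00, 85.00).
horizontal leg: A = 130 × 16 = 2080.00, centroid at (85.00, 8.00).
gusset: A = ½·28·40 = 560.00, centroid at (29.33, 29.33).
ΣA = 6040.00 mm², ΣAx̄ = 227226.67 mm³, ΣAȳ = 322066.67 mm³.
x̄ = 227226.67/6040.00 = 37.62 mm; ȳ = 322066.67/6040.00 = 53.32 mm.

x̄ = 37.62 mm, ȳ = 53.32 mm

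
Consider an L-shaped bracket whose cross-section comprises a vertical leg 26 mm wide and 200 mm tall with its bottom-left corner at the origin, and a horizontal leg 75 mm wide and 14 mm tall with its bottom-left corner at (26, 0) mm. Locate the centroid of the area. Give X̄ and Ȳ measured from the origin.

vertical leg: A = 26 × 200 = 5200.00, centroid at (13.00, 100.00).
horizontal leg: A = 75 × 14 = 1050.00, centroid at (63.50, 7.00).
ΣA = 6250.00 mm², ΣAX̄ = 134275.00 mm³, ΣAȲ = 527350.00 mm³.
X̄ = 134275.00/6250.00 = 21.48 mm; Ȳ = 527350.00/6250.00 = 84.38 mm.

X̄ = 21.48 mm, Ȳ = 84.38 mm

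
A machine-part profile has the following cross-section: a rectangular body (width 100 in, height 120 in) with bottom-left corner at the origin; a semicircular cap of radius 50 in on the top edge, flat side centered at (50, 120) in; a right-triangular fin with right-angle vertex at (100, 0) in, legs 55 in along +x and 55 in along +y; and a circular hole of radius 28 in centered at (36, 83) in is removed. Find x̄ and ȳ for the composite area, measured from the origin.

rectangular body: A = 100 × 120 = 12000.00, centroid at (50.00, 60.00).
semicircular top: A = ½π·50² = 3926.99, centroid at (50.00, 141.22).
triangular fin: A = ½·55·55 = 1512.50, centroid at (118.33, 18.33).
hole: A = −π·28² = -2463.01, centroid at (36.00, 83.00).
ΣA = 14976.48 in², ΣAx̄ = 886660.40 in³, ΣAȳ = 1097871.68 in³.
x̄ = 886660.40/14976.48 = 59.20 in; ȳ = 1097871.68/14976.48 = 73.31 in.

x̄ = 59.20 in, ȳ = 73.31 in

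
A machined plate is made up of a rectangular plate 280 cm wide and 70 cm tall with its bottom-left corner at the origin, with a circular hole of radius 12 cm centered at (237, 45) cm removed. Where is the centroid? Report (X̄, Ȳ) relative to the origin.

plate: A = 280 × 70 = 19600.00, centroid at (140.00, 35.00).
hole: A = −π·12² = -452.39, centroid at (237.00, 45.00).
ΣA = 19147.61 cm², ΣAX̄ = 2636783.73 cm³, ΣAȲ = 665642.48 cm³.
X̄ = 2636783.73/19147.61 = 137.71 cm; Ȳ = 665642.48/19147.61 = 34.76 cm.

X̄ = 137.71 cm, Ȳ = 34.76 cm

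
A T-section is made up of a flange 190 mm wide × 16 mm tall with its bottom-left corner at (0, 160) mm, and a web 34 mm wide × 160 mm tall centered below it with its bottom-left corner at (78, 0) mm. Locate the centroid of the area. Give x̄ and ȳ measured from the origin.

web: A = 34 × 160 = 5440.00, centroid at (95.00, 80.00).
flange: A = 190 × 16 = 3040.00, centroid at (95.00, 168.00).
ΣA = 8480.00 mm²
ΣAx̄ = (5440.00)(95.00) + (3040.00)(95.00) = 805600.00 mm³
ΣAȳ = (5440.00)(80.00) + (3040.00)(168.00) = 945920.00 mm³
x̄ = 805600.00 / 8480.00 = 95.00 mm
ȳ = 945920.00 / 8480.00 = 111.55 mm

x̄ = 95.00 mm, ȳ = 111.55 mm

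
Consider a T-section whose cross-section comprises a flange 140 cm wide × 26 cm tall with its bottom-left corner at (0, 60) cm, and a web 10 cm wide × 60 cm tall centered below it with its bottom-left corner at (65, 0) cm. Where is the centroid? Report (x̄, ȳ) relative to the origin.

x̄ = 70.00 cm, ȳ = 66.92 cm

web: A = 10 × 60 = 600.00, centroid at (70.00, 30.00).
flange: A = 140 × 26 = 3640.00, centroid at (70.00, 73.00).
ΣA = 4240.00 cm²
ΣAx̄ = (600.00)(70.00) + (3640.00)(70.00) = 296800.00 cm³
ΣAȳ = (600.00)(30.00) + (3640.00)(73.00) = 283720.00 cm³
x̄ = 296800.00 / 4240.00 = 70.00 cm
ȳ = 283720.00 / 4240.00 = 66.92 cm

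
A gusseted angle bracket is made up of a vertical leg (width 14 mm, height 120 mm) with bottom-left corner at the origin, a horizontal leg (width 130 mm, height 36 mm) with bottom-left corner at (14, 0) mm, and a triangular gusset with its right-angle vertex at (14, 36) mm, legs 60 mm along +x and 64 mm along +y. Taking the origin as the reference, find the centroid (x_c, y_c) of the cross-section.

vertical leg: A = 14 × 120 = 1680.00, centroid at (7.00, 60.00).
horizontal leg: A = 130 × 36 = 4680.00, centroid at (79.00, 18.00).
gusset: A = ½·60·64 = 1920.00, centroid at (34.00, 57.33).
ΣA = 8280.00 mm²
ΣAx_c = (1680.00)(7.00) + (4680.00)(79.00) + (1920.00)(34.00) = 446760.00 mm³
ΣAy_c = (1680.00)(60.00) + (4680.00)(18.00) + (1920.00)(57.33) = 295120.00 mm³
x_c = 446760.00 / 8280.00 = 53.96 mm
y_c = 295120.00 / 8280.00 = 35.64 mm

x_c = 53.96 mm, y_c = 35.64 mm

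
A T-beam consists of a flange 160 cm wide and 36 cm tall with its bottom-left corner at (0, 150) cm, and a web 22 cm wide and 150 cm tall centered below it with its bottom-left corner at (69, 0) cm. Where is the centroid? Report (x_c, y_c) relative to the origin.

x_c = 80.00 cm, y_c = 134.13 cm

web: A = 22 × 150 = 3300.00, centroid at (80.00, 75.00).
flange: A = 160 × 36 = 5760.00, centroid at (80.00, 168.00).
ΣA = 9060.00 cm², ΣAx_c = 724800.00 cm³, ΣAy_c = 1215180.00 cm³.
x_c = 724800.00/9060.00 = 80.00 cm; y_c = 1215180.00/9060.00 = 134.13 cm.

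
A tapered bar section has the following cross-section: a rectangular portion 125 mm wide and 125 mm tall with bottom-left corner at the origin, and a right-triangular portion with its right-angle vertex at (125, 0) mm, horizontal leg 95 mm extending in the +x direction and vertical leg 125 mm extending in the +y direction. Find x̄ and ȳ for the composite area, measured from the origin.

x̄ = 88.43 mm, ȳ = 56.76 mm

Part | A | x̄ᵢ | ȳᵢ | A·x̄ᵢ | A·ȳᵢ
rectangular portion | 15625.00 | 62.50 | 62.50 | 976562.50 | 976562.50
triangular portion | 5937.50 | 156.67 | 41.67 | 930208.33 | 247395.83
Σ | 21562.50 |  |  | 1906770.83 | 1223958.33
x̄ = 1906770.83 / 21562.50 = 88.43 mm
ȳ = 1223958.33 / 21562.50 = 56.76 mm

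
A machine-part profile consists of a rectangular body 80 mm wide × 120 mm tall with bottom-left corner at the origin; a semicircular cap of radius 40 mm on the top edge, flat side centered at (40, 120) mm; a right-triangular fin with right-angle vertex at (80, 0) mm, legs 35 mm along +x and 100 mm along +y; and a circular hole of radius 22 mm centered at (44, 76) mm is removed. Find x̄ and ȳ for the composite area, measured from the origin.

x̄ = 46.83 mm, ȳ = 69.92 mm

rectangular body: A = 80 × 120 = 9600.00, centroid at (40.00, 60.00).
semicircular top: A = ½π·40² = 2513.27, centroid at (40.00, 136.98).
triangular fin: A = ½·35·100 = 1750.00, centroid at (91.67, 33.33).
hole: A = −π·22² = -1520.53, centroid at (44.00, 76.00).
ΣA = 12342.74 mm², ΣAx̄ = 578044.27 mm³, ΣAȳ = 863032.55 mm³.
x̄ = 578044.27/12342.74 = 46.83 mm; ȳ = 863032.55/12342.74 = 69.92 mm.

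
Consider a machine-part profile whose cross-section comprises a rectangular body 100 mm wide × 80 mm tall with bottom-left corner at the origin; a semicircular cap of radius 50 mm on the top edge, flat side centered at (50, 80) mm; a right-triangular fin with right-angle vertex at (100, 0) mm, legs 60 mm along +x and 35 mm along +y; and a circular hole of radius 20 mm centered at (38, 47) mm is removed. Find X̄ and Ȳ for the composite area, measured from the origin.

Part | A | x̄ᵢ | ȳᵢ | A·x̄ᵢ | A·ȳᵢ
rectangular body | 8000.00 | 50.00 | 40.00 | 400000.00 | 320000.00
semicircular top | 3926.99 | 50.00 | 101.22 | 196349.54 | 397492.60
triangular fin | 1050.00 | 120.00 | 11.67 | 126000.00 | 12250.00
hole | -1256.64 | 38.00 | 47.00 | -47752.21 | -59061.94
Σ | 11720.35 |  |  | 674597.33 | 670680.66
X̄ = 674597.33 / 11720.35 = 57.56 mm
Ȳ = 670680.66 / 11720.35 = 57.22 mm

X̄ = 57.56 mm, Ȳ = 57.22 mm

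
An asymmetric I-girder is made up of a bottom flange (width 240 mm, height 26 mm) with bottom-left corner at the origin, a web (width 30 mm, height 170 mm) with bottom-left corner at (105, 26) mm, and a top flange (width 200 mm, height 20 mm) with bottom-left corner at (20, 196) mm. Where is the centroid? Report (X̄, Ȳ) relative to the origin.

X̄ = 120.00 mm, Ȳ = 95.91 mm

bottom flange: A = 240 × 26 = 6240.00, centroid at (120.00, 13.00).
web: A = 30 × 170 = 5100.00, centroid at (120.00, 111.00).
top flange: A = 200 × 20 = 4000.00, centroid at (120.00, 206.00).
ΣA = 15340.00 mm²
ΣAX̄ = (6240.00)(120.00) + (5100.00)(120.00) + (4000.00)(120.00) = 1840800.00 mm³
ΣAȲ = (6240.00)(13.00) + (5100.00)(111.00) + (4000.00)(206.00) = 1471220.00 mm³
X̄ = 1840800.00 / 15340.00 = 120.00 mm
Ȳ = 1471220.00 / 15340.00 = 95.91 mm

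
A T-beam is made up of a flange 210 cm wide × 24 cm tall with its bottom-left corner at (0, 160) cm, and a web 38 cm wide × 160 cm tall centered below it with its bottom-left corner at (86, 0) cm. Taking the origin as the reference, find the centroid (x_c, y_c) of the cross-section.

x_c = 105.00 cm, y_c = 121.70 cm

web: A = 38 × 160 = 6080.00, centroid at (105.00, 80.00).
flange: A = 210 × 24 = 5040.00, centroid at (105.00, 172.00).
ΣA = 11120.00 cm², ΣAx_c = 1167600.00 cm³, ΣAy_c = 1353280.00 cm³.
x_c = 1167600.00/11120.00 = 105.00 cm; y_c = 1353280.00/11120.00 = 121.70 cm.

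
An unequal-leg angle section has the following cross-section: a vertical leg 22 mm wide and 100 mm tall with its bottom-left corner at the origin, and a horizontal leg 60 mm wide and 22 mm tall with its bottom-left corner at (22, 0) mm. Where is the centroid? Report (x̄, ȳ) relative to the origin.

vertical leg: A = 22 × 100 = 2200.00, centroid at (11.00, 50.00).
horizontal leg: A = 60 × 22 = 1320.00, centroid at (52.00, 11.00).
ΣA = 3520.00 mm²
ΣAx̄ = (2200.00)(11.00) + (1320.00)(52.00) = 92840.00 mm³
ΣAȳ = (2200.00)(50.00) + (1320.00)(11.00) = 124520.00 mm³
x̄ = 92840.00 / 3520.00 = 26.38 mm
ȳ = 124520.00 / 3520.00 = 35.38 mm

x̄ = 26.38 mm, ȳ = 35.38 mm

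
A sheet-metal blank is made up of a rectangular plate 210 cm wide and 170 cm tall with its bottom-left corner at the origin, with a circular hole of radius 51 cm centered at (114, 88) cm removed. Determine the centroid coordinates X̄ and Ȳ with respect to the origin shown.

Part | A | x̄ᵢ | ȳᵢ | A·x̄ᵢ | A·ȳᵢ
plate | 35700.00 | 105.00 | 85.00 | 3748500.00 | 3034500.00
hole | -8171.28 | 114.00 | 88.00 | -931526.20 | -719072.86
Σ | 27528.72 |  |  | 2816973.80 | 2315427.14
X̄ = 2816973.80 / 27528.72 = 102.33 cm
Ȳ = 2315427.14 / 27528.72 = 84.11 cm

X̄ = 102.33 cm, Ȳ = 84.11 cm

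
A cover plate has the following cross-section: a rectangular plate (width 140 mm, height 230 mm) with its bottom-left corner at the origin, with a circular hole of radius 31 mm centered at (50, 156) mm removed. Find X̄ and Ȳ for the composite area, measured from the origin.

plate: A = 140 × 230 = 32200.00, centroid at (70.00, 115.00).
hole: A = −π·31² = -3019.07, centroid at (50.00, 156.00).
ΣA = 29180.93 mm², ΣAX̄ = 2103046.47 mm³, ΣAȲ = 3232025.00 mm³.
X̄ = 2103046.47/29180.93 = 72.07 mm; Ȳ = 3232025.00/29180.93 = 110.76 mm.

X̄ = 72.07 mm, Ȳ = 110.76 mm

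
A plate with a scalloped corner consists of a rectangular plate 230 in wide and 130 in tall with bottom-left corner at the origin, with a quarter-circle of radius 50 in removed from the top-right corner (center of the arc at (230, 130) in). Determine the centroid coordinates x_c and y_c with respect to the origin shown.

Part | A | x̄ᵢ | ȳᵢ | A·x̄ᵢ | A·ȳᵢ
plate | 29900.00 | 115.00 | 65.00 | 3438500.00 | 1943500.00
removed quarter-circle | -1963.50 | 208.78 | 108.78 | -409937.28 | -213587.74
Σ | 27936.50 |  |  | 3028562.72 | 1729912.26
x_c = 3028562.72 / 27936.50 = 108.41 in
y_c = 1729912.26 / 27936.50 = 61.92 in

x_c = 108.41 in, y_c = 61.92 in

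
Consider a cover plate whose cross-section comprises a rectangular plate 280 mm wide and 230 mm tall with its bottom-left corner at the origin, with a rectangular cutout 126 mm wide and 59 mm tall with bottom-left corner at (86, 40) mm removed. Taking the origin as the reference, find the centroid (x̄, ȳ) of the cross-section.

x̄ = 138.83 mm, ȳ = 120.94 mm

plate: A = 280 × 230 = 64400.00, centroid at (140.00, 115.00).
hole: A = −(126 × 59) = -7434.00, centroid at (149.00, 69.50).
ΣA = 56966.00 mm², ΣAx̄ = 7908334.00 mm³, ΣAȳ = 6889337.00 mm³.
x̄ = 7908334.00/56966.00 = 138.83 mm; ȳ = 6889337.00/56966.00 = 120.94 mm.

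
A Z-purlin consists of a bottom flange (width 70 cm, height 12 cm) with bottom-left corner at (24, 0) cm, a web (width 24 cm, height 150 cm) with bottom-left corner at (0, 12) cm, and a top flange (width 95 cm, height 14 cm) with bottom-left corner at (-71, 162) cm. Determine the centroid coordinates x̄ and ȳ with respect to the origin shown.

bottom flange: A = 70 × 12 = 840.00, centroid at (59.00, 6.00).
web: A = 24 × 150 = 3600.00, centroid at (12.00, 87.00).
top flange: A = 95 × 14 = 1330.00, centroid at (-23.50, 169.00).
ΣA = 5770.00 cm², ΣAx̄ = 61505.00 cm³, ΣAȳ = 543010.00 cm³.
x̄ = 61505.00/5770.00 = 10.66 cm; ȳ = 543010.00/5770.00 = 94.11 cm.

x̄ = 10.66 cm, ȳ = 94.11 cm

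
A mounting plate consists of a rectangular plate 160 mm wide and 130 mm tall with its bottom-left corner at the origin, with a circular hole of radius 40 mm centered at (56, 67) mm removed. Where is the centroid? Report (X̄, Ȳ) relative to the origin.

X̄ = 87.65 mm, Ȳ = 64.36 mm

plate: A = 160 × 130 = 20800.00, centroid at (80.00, 65.00).
hole: A = −π·40² = -5026.55, centroid at (56.00, 67.00).
ΣA = 15773.45 mm²
ΣAX̄ = (20800.00)(80.00) + (-5026.55)(56.00) = 1382513.30 mm³
ΣAȲ = (20800.00)(65.00) + (-5026.55)(67.00) = 1015221.27 mm³
X̄ = 1382513.30 / 15773.45 = 87.65 mm
Ȳ = 1015221.27 / 15773.45 = 64.36 mm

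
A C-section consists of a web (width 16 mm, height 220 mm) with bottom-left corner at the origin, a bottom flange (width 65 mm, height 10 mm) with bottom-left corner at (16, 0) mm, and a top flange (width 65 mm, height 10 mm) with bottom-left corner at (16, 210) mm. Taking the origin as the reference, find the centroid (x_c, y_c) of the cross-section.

Part | A | x̄ᵢ | ȳᵢ | A·x̄ᵢ | A·ȳᵢ
web | 3520.00 | 8.00 | 110.00 | 28160.00 | 387200.00
bottom flange | 650.00 | 48.50 | 5.00 | 31525.00 | 3250.00
top flange | 650.00 | 48.50 | 215.00 | 31525.00 | 139750.00
Σ | 4820.00 |  |  | 91210.00 | 530200.00
x_c = 91210.00 / 4820.00 = 18.92 mm
y_c = 530200.00 / 4820.00 = 110.00 mm

x_c = 18.92 mm, y_c = 110.00 mm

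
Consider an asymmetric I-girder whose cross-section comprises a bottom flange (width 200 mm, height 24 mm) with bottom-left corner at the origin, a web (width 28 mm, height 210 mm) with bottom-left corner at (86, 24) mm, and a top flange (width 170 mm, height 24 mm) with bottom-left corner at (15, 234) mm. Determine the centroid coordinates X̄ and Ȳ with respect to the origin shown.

X̄ = 100.00 mm, Ȳ = 123.29 mm

Part | A | x̄ᵢ | ȳᵢ | A·x̄ᵢ | A·ȳᵢ
bottom flange | 4800.00 | 100.00 | 12.00 | 480000.00 | 57600.00
web | 5880.00 | 100.00 | 129.00 | 588000.00 | 758520.00
top flange | 4080.00 | 100.00 | 246.00 | 408000.00 | 1003680.00
Σ | 14760.00 |  |  | 1476000.00 | 1819800.00
X̄ = 1476000.00 / 14760.00 = 100.00 mm
Ȳ = 1819800.00 / 14760.00 = 123.29 mm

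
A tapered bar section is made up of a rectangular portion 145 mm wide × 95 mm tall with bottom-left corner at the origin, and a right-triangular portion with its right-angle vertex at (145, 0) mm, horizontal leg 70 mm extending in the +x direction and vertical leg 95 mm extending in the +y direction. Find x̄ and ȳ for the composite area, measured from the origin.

Part | A | x̄ᵢ | ȳᵢ | A·x̄ᵢ | A·ȳᵢ
rectangular portion | 13775.00 | 72.50 | 47.50 | 998687.50 | 654312.50
triangular portion | 3325.00 | 168.33 | 31.67 | 559708.33 | 105291.67
Σ | 17100.00 |  |  | 1558395.83 | 759604.17
x̄ = 1558395.83 / 17100.00 = 91.13 mm
ȳ = 759604.17 / 17100.00 = 44.42 mm

x̄ = 91.13 mm, ȳ = 44.42 mm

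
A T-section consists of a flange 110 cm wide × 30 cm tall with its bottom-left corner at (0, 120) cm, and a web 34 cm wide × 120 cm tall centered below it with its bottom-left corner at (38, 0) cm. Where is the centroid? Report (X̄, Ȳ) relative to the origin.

Part | A | x̄ᵢ | ȳᵢ | A·x̄ᵢ | A·ȳᵢ
web | 4080.00 | 55.00 | 60.00 | 224400.00 | 244800.00
flange | 3300.00 | 55.00 | 135.00 | 181500.00 | 445500.00
Σ | 7380.00 |  |  | 405900.00 | 690300.00
X̄ = 405900.00 / 7380.00 = 55.00 cm
Ȳ = 690300.00 / 7380.00 = 93.54 cm

X̄ = 55.00 cm, Ȳ = 93.54 cm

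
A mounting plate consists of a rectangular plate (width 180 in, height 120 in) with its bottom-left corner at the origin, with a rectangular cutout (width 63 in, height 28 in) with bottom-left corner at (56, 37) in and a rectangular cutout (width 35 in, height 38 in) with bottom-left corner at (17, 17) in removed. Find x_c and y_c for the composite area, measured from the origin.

plate: A = 180 × 120 = 21600.00, centroid at (90.00, 60.00).
hole 1: A = −(63 × 28) = -1764.00, centroid at (87.50, 51.00).
hole 2: A = −(35 × 38) = -1330.00, centroid at (34.50, 36.00).
ΣA = 18506.00 in²
ΣAx_c = (21600.00)(90.00) + (-1764.00)(87.50) + (-1330.00)(34.50) = 1743765.00 in³
ΣAy_c = (21600.00)(60.00) + (-1764.00)(51.00) + (-1330.00)(36.00) = 1158156.00 in³
x_c = 1743765.00 / 18506.00 = 94.23 in
y_c = 1158156.00 / 18506.00 = 62.58 in

x_c = 94.23 in, y_c = 62.58 in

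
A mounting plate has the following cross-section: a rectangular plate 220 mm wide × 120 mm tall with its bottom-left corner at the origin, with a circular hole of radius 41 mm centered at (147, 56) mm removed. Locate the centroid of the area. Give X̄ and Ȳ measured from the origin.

Part | A | x̄ᵢ | ȳᵢ | A·x̄ᵢ | A·ȳᵢ
plate | 26400.00 | 110.00 | 60.00 | 2904000.00 | 1584000.00
hole | -5281.02 | 147.00 | 56.00 | -776309.54 | -295736.97
Σ | 21118.98 |  |  | 2127690.46 | 1288263.03
X̄ = 2127690.46 / 21118.98 = 100.75 mm
Ȳ = 1288263.03 / 21118.98 = 61.00 mm

X̄ = 100.75 mm, Ȳ = 61.00 mm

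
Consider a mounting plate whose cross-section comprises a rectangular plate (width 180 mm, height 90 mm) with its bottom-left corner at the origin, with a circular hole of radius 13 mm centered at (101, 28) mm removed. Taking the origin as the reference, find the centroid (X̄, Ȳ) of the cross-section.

X̄ = 89.63 mm, Ȳ = 45.58 mm

plate: A = 180 × 90 = 16200.00, centroid at (90.00, 45.00).
hole: A = −π·13² = -530.93, centroid at (101.00, 28.00).
ΣA = 15669.07 mm²
ΣAX̄ = (16200.00)(90.00) + (-530.93)(101.00) = 1404376.15 mm³
ΣAȲ = (16200.00)(45.00) + (-530.93)(28.00) = 714133.98 mm³
X̄ = 1404376.15 / 15669.07 = 89.63 mm
Ȳ = 714133.98 / 15669.07 = 45.58 mm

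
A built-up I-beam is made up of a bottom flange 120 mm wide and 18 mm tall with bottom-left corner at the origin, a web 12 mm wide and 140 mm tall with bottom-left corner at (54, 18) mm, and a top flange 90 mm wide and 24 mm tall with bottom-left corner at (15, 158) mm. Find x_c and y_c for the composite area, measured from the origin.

bottom flange: A = 120 × 18 = 2160.00, centroid at (60.00, 9.00).
web: A = 12 × 140 = 1680.00, centroid at (60.00, 88.00).
top flange: A = 90 × 24 = 2160.00, centroid at (60.00, 170.00).
ΣA = 6000.00 mm², ΣAx_c = 360000.00 mm³, ΣAy_c = 534480.00 mm³.
x_c = 360000.00/6000.00 = 60.00 mm; y_c = 534480.00/6000.00 = 89.08 mm.

x_c = 60.00 mm, y_c = 89.08 mm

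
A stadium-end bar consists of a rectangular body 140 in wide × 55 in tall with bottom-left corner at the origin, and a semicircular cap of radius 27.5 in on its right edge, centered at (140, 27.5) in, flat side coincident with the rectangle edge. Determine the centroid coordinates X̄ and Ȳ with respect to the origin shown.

X̄ = 80.92 in, Ȳ = 27.50 in

Part | A | x̄ᵢ | ȳᵢ | A·x̄ᵢ | A·ȳᵢ
rectangular body | 7700.00 | 70.00 | 27.50 | 539000.00 | 211750.00
semicircular end | 1187.91 | 151.67 | 27.50 | 180172.64 | 32667.65
Σ | 8887.91 |  |  | 719172.64 | 244417.65
X̄ = 719172.64 / 8887.91 = 80.92 in
Ȳ = 244417.65 / 8887.91 = 27.50 in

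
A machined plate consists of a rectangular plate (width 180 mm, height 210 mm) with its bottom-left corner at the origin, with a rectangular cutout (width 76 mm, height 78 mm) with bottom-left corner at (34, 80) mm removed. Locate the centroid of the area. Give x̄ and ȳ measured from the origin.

x̄ = 93.35 mm, ȳ = 102.40 mm

plate: A = 180 × 210 = 37800.00, centroid at (90.00, 105.00).
hole: A = −(76 × 78) = -5928.00, centroid at (72.00, 119.00).
ΣA = 31872.00 mm², ΣAx̄ = 2975184.00 mm³, ΣAȳ = 3263568.00 mm³.
x̄ = 2975184.00/31872.00 = 93.35 mm; ȳ = 3263568.00/31872.00 = 102.40 mm.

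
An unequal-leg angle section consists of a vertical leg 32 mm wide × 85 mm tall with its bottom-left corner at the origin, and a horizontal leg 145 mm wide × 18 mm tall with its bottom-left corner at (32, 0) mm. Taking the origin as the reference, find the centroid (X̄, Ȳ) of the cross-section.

X̄ = 59.34 mm, Ȳ = 26.10 mm

vertical leg: A = 32 × 85 = 2720.00, centroid at (16.00, 42.50).
horizontal leg: A = 145 × 18 = 2610.00, centroid at (104.50, 9.00).
ΣA = 5330.00 mm²
ΣAX̄ = (2720.00)(16.00) + (2610.00)(104.50) = 316265.00 mm³
ΣAȲ = (2720.00)(42.50) + (2610.00)(9.00) = 139090.00 mm³
X̄ = 316265.00 / 5330.00 = 59.34 mm
Ȳ = 139090.00 / 5330.00 = 26.10 mm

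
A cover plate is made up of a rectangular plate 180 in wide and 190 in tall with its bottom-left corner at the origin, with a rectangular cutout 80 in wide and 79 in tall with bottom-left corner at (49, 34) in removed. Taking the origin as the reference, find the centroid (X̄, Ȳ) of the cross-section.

X̄ = 90.23 in, Ȳ = 99.87 in

Part | A | x̄ᵢ | ȳᵢ | A·x̄ᵢ | A·ȳᵢ
plate | 34200.00 | 90.00 | 95.00 | 3078000.00 | 3249000.00
hole | -6320.00 | 89.00 | 73.50 | -562480.00 | -464520.00
Σ | 27880.00 |  |  | 2515520.00 | 2784480.00
X̄ = 2515520.00 / 27880.00 = 90.23 in
Ȳ = 2784480.00 / 27880.00 = 99.87 in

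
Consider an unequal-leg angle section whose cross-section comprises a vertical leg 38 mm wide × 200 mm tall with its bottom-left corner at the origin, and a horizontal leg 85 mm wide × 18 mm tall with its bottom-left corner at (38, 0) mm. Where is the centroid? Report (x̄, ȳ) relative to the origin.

x̄ = 29.31 mm, ȳ = 84.75 mm

vertical leg: A = 38 × 200 = 7600.00, centroid at (19.00, 100.00).
horizontal leg: A = 85 × 18 = 1530.00, centroid at (80.50, 9.00).
ΣA = 9130.00 mm²
ΣAx̄ = (7600.00)(19.00) + (1530.00)(80.50) = 267565.00 mm³
ΣAȳ = (7600.00)(100.00) + (1530.00)(9.00) = 773770.00 mm³
x̄ = 267565.00 / 9130.00 = 29.31 mm
ȳ = 773770.00 / 9130.00 = 84.75 mm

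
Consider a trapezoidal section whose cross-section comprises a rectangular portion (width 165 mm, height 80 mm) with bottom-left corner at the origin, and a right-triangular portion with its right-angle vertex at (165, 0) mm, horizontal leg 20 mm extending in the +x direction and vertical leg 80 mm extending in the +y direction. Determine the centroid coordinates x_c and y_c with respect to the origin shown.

Part | A | x̄ᵢ | ȳᵢ | A·x̄ᵢ | A·ȳᵢ
rectangular portion | 13200.00 | 82.50 | 40.00 | 1089000.00 | 528000.00
triangular portion | 800.00 | 171.67 | 26.67 | 137333.33 | 21333.33
Σ | 14000.00 |  |  | 1226333.33 | 549333.33
x_c = 1226333.33 / 14000.00 = 87.60 mm
y_c = 549333.33 / 14000.00 = 39.24 mm

x_c = 87.60 mm, y_c = 39.24 mm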